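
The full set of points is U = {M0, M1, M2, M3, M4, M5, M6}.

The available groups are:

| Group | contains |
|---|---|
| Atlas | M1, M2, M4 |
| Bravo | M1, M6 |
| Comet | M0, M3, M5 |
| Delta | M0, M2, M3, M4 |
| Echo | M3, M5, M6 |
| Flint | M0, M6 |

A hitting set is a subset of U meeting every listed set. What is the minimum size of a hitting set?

3

The 3 points {M0, M1, M5} hit every group.
No choice of 2 points meets every group, so 3 is the minimum.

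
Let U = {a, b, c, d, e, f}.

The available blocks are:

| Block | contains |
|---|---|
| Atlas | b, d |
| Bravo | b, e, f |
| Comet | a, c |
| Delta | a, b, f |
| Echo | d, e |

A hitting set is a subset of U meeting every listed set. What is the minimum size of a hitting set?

The 3 items {b, c, d} hit every block.
No choice of 2 items meets every block, so 3 is the minimum.

3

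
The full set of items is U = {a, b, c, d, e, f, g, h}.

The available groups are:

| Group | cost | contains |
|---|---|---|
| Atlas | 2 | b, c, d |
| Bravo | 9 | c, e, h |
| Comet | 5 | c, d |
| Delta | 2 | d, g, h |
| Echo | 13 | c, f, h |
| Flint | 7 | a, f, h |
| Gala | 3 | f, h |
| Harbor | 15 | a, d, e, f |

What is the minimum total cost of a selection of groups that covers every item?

19

Atlas, Delta, Harbor together cover every item (Atlas ∪ Delta ∪ Harbor = {a, b, c, d, e, f, g, h}); total cost 2 + 2 + 15 = 19.
The greedy pick Atlas, Delta, Gala, Flint, Bravo costs 23; no covering selection beats 19.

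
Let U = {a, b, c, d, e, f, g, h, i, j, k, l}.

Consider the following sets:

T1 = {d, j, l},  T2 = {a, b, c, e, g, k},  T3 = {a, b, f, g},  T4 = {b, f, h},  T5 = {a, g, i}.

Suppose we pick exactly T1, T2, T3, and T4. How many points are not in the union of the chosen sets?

Union of T1, T2, T3, T4 = {a, b, c, d, e, f, g, h, j, k, l}.
Not covered: i — 1 point.

1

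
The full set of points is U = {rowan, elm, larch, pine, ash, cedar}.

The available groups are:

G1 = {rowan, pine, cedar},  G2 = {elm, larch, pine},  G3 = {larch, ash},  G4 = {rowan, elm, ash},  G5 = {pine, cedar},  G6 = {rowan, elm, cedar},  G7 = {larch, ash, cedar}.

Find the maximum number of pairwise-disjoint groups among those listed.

G3, G5 are pairwise disjoint (G3={larch,ash}; G5={pine,cedar}).
Every remaining group overlaps one of these, and no 3 of the listed groups are pairwise disjoint, so 2 is the maximum.

2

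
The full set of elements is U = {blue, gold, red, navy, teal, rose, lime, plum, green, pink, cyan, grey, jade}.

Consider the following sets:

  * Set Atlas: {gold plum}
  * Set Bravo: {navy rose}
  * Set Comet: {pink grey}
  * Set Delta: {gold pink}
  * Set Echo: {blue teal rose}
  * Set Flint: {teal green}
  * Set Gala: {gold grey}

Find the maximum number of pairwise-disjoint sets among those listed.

4

Atlas, Bravo, Comet, Flint are pairwise disjoint (Atlas={gold,plum}; Bravo={navy,rose}; Comet={pink,grey}; Flint={teal,green}).
Every remaining set overlaps one of these, and no 5 of the listed sets are pairwise disjoint, so 4 is the maximum.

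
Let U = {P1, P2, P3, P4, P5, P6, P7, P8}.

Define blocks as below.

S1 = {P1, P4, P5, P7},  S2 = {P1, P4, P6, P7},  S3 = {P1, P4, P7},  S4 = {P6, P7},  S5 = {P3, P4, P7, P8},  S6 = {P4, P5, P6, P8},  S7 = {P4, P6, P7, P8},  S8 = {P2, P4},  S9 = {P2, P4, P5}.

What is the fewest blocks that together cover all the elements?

S2 and S5 and S9 together: S2 ∪ S5 ∪ S9 = {P1, P2, P3, P4, P5, P6, P7, P8} — every element is covered.
Only S5 contains P3, so S5 is forced; the remaining 4 elements need at least 2 more blocks (each remaining block adds at most 2) — so at least 3 blocks are needed, and 3 is optimal.

3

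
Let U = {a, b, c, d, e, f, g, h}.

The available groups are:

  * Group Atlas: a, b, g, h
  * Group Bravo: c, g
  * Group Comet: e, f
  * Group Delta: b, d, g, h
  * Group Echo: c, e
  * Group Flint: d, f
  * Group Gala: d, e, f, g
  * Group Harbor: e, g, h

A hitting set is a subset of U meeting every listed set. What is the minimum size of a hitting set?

3

The 3 elements {c, f, h} hit every group.
The groups Atlas, Echo, Flint are pairwise disjoint, so any hitting set needs a separate element for each — at least 3. Hence 3 is optimal.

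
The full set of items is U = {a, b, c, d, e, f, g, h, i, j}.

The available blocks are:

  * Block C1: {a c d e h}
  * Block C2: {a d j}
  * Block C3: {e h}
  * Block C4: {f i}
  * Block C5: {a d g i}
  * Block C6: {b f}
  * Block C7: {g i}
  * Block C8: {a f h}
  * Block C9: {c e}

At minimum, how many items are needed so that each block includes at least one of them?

T = {a, e, f, i} meets every block (each contains at least one member of T), and |T| = 4.
The blocks C2, C3, C6, C7 are pairwise disjoint, so any hitting set needs a separate item for each — at least 4. Hence 4 is optimal.

4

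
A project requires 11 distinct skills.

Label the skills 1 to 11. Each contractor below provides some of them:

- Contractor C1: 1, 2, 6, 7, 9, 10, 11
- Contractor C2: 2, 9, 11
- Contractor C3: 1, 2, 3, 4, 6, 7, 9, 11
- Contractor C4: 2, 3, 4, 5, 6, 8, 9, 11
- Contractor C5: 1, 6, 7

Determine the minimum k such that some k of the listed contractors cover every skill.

C1 and C4 together: C1 ∪ C4 = {1, 2, 3, 4, 5, 6, 7, 8, 9, 10, 11} — every skill is covered.
No single contractor has all 11 skills (the largest, C3, has 8), so 2 is optimal.

2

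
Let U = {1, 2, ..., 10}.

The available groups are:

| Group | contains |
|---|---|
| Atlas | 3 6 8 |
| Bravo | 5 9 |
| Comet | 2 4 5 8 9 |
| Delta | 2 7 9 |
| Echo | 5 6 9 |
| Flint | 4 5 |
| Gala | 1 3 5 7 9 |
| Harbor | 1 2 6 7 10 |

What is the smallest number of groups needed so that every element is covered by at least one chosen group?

Atlas, Comet, and Harbor cover everything between them: the union {1, 2, 3, 4, 5, 6, 7, 8, 9, 10} is all of U.
Only Harbor contains 10, so Harbor is forced; the remaining 5 elements need at least 2 more groups (each remaining group adds at most 4) — so at least 3 groups are needed, and 3 is optimal.

3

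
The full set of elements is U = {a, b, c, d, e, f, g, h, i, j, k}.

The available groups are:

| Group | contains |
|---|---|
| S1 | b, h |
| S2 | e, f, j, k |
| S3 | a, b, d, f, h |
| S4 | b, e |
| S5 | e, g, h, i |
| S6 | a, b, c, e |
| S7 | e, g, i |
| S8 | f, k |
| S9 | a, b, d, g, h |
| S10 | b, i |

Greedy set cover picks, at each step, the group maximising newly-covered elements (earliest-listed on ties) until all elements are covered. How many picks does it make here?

4

Greedy: pick S3 (covers 5 new) → pick S2 (covers 3 new) → pick S5 (covers 2 new) → pick S6 (covers 1 new). Total picks: 4.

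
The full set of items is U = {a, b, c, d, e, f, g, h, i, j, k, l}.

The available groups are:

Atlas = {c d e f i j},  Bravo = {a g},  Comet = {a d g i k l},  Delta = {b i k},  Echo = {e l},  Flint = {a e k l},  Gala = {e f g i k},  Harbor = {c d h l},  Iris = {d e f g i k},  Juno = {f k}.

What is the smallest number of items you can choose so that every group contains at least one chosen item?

T = {d, g, k, l} meets every group (each contains at least one member of T), and |T| = 4.
No choice of 3 items meets every group, so 4 is the minimum.

4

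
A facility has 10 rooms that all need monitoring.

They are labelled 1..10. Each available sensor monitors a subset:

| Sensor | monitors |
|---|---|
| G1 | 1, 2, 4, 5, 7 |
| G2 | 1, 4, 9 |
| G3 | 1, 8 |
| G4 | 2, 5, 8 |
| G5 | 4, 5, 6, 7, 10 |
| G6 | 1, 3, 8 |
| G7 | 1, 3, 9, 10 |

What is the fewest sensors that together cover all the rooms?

G4 and G5 and G7 together: G4 ∪ G5 ∪ G7 = {1, 2, 3, 4, 5, 6, 7, 8, 9, 10} — every room is covered.
Only G5 contains 6, so G5 is forced; the remaining 5 rooms need at least 2 more sensors (each remaining sensor adds at most 3) — so at least 3 sensors are needed, and 3 is optimal.

3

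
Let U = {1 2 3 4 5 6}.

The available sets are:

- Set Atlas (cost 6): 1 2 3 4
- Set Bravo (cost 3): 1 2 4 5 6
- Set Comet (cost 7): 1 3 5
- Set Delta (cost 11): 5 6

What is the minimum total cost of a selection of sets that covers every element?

9

Atlas, Bravo together cover every element (Atlas ∪ Bravo = {1, 2, 3, 4, 5, 6}); total cost 6 + 3 = 9.
No covering selection has total cost below 9.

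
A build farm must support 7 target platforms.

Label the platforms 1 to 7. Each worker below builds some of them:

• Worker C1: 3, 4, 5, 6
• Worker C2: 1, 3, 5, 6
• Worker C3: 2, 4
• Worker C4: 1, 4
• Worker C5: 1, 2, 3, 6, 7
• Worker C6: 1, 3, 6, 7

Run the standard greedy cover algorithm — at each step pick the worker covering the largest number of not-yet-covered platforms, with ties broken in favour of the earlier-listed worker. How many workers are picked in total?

Greedy: pick C5 (covers 5 new) → pick C1 (covers 2 new). Total picks: 2.

2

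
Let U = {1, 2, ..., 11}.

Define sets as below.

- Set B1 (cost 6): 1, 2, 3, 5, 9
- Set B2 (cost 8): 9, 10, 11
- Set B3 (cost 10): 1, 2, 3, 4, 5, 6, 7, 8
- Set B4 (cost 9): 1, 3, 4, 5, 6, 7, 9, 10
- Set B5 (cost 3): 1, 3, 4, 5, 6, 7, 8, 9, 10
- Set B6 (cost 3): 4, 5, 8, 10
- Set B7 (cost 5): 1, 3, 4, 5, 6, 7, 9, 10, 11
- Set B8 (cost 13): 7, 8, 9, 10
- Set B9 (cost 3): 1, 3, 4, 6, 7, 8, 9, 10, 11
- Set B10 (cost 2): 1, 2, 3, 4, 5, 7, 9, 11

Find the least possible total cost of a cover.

B9, B10 together cover every point (B9 ∪ B10 = {1, 2, 3, 4, 5, 6, 7, 8, 9, 10, 11}); total cost 3 + 2 = 5.
No covering selection has total cost below 5.

5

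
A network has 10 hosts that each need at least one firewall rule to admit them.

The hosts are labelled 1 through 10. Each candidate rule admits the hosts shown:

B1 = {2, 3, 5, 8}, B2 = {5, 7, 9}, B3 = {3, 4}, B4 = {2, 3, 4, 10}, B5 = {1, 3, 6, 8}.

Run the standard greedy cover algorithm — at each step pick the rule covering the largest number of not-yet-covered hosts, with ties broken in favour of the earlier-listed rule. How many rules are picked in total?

Greedy: pick B1 (covers 4 new) → pick B2 (covers 2 new) → pick B4 (covers 2 new) → pick B5 (covers 2 new). Total picks: 4.
(The true minimum cover uses only 3 rules, so greedy is not optimal here.)

4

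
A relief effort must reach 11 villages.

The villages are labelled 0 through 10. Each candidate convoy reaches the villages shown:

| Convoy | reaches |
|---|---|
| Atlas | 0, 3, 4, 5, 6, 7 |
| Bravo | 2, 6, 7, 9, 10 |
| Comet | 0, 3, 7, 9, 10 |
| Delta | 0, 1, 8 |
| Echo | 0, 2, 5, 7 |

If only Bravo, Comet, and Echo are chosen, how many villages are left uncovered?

3

Union of Bravo, Comet, Echo = {0, 2, 3, 5, 6, 7, 9, 10}.
Not covered: 1, 4, 8 — 3 villages.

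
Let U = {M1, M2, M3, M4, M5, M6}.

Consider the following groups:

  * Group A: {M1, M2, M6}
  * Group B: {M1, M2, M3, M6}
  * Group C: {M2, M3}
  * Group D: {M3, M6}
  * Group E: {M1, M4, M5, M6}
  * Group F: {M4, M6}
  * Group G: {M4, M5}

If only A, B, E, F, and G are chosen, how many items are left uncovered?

0

Union of A, B, E, F, G = {M1, M2, M3, M4, M5, M6} — that's every item, so 0 are uncovered.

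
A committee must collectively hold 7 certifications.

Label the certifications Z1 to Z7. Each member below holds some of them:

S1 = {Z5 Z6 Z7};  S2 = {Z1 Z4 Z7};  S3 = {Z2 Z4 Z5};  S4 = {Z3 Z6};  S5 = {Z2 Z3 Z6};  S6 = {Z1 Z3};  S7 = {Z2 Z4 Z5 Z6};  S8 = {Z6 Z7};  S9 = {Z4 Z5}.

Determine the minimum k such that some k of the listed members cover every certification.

Take {S1, S3, S6}. Their union is {Z1, Z2, Z3, Z4, Z5, Z6, Z7}, which is all 7 certifications.
No 2 of the 9 members cover everything (all 36 combinations miss at least one certification), so 3 is optimal.

3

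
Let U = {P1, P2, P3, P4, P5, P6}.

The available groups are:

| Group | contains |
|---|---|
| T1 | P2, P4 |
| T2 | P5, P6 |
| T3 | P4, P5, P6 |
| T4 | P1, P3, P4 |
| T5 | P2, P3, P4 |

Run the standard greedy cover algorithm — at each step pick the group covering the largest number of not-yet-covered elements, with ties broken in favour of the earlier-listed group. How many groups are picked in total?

Greedy: pick T3 (covers 3 new) → pick T4 (covers 2 new) → pick T1 (covers 1 new). Total picks: 3.

3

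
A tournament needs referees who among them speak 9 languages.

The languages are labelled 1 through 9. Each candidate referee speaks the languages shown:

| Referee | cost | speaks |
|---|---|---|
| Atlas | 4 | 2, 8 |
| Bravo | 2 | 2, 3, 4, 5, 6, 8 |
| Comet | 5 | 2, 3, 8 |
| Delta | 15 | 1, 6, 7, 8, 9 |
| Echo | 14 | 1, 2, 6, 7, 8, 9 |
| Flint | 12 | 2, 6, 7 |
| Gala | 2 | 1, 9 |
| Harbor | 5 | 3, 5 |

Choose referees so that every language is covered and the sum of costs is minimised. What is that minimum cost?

Bravo, Flint, Gala together cover every language (Bravo ∪ Flint ∪ Gala = {1, 2, 3, 4, 5, 6, 7, 8, 9}); total cost 2 + 12 + 2 = 16.
No covering selection has total cost below 16.

16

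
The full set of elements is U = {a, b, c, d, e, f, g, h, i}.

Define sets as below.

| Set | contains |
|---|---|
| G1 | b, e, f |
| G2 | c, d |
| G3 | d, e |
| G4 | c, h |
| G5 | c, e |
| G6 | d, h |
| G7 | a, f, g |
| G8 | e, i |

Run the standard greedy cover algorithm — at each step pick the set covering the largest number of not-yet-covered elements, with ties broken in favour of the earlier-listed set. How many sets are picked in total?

5

Greedy: pick G1 (covers 3 new) → pick G2 (covers 2 new) → pick G7 (covers 2 new) → pick G4 (covers 1 new) → pick G8 (covers 1 new). Total picks: 5.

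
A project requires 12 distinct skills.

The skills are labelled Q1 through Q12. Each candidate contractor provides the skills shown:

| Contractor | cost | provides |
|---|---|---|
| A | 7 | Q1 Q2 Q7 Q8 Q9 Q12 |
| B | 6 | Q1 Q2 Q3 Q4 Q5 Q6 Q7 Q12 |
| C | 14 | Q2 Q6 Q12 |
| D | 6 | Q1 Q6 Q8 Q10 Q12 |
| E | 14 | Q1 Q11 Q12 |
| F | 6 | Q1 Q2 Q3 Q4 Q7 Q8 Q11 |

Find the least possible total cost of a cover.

25

A, B, D, F together cover every skill (A ∪ B ∪ D ∪ F = {Q1, Q2, Q3, Q4, Q5, Q6, Q7, Q8, Q9, Q10, Q11, Q12}); total cost 7 + 6 + 6 + 6 = 25.
No covering selection has total cost below 25.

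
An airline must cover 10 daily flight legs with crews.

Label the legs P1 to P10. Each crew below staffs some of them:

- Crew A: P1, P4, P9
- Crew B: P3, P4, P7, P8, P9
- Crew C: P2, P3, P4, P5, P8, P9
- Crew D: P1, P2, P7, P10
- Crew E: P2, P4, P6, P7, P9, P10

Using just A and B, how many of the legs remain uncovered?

Union of A, B = {P1, P3, P4, P7, P8, P9}.
Not covered: P2, P5, P6, P10 — 4 legs.

4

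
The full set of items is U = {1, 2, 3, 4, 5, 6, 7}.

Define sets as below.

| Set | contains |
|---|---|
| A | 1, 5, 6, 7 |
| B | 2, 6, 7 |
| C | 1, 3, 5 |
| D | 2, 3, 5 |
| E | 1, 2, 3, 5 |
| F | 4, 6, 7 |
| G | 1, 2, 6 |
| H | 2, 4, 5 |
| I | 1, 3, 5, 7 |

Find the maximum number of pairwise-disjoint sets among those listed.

D, F are pairwise disjoint (D={2,3,5}; F={4,6,7}).
Every remaining set overlaps one of these, and no 3 of the listed sets are pairwise disjoint, so 2 is the maximum.

2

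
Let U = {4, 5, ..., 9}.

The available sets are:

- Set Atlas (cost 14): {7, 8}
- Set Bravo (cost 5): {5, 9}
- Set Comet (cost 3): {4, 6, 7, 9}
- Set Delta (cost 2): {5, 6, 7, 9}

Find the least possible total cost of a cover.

19

Atlas, Comet, Delta together cover every item (Atlas ∪ Comet ∪ Delta = {4, 5, 6, 7, 8, 9}); total cost 14 + 3 + 2 = 19.
No covering selection has total cost below 19.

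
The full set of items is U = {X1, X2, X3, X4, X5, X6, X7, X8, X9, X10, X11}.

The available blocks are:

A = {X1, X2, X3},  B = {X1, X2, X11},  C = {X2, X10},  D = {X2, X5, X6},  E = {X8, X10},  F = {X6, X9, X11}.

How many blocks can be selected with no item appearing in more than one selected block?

A, E, F are pairwise disjoint (A={X1,X2,X3}; E={X8,X10}; F={X6,X9,X11}).
Every remaining block overlaps one of these, and no 4 of the listed blocks are pairwise disjoint, so 3 is the maximum.

3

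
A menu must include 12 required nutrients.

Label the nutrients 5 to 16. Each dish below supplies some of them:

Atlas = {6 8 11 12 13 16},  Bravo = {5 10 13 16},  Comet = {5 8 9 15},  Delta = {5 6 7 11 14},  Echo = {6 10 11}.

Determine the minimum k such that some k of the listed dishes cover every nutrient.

4

Take {Atlas, Comet, Delta, Echo}. Their union is {5, 6, 7, 8, 9, 10, 11, 12, 13, 14, 15, 16}, which is all 12 nutrients.
No 3 of the 5 dishes cover everything (all 10 combinations miss at least one nutrient), so 4 is optimal.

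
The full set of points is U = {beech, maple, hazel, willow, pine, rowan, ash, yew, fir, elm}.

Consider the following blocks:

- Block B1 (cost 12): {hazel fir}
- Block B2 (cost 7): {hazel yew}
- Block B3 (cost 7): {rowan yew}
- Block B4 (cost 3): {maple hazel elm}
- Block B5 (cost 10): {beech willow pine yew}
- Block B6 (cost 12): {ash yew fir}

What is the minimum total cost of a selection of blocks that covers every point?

B3, B4, B5, B6 together cover every point (B3 ∪ B4 ∪ B5 ∪ B6 = {beech, maple, hazel, willow, pine, rowan, ash, yew, fir, elm}); total cost 7 + 3 + 10 + 12 = 32.
No covering selection has total cost below 32.

32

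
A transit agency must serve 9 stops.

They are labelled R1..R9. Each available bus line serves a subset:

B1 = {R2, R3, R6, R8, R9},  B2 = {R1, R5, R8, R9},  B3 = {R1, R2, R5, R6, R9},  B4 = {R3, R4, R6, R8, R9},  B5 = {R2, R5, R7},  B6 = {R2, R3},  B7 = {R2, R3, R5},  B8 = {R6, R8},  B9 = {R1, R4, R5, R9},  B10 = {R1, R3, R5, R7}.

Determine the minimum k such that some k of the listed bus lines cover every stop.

3

B1 and B4 and B10 together: B1 ∪ B4 ∪ B10 = {R1, R2, R3, R4, R5, R6, R7, R8, R9} — every stop is covered.
No 2 of the 10 bus lines cover everything (all 45 combinations miss at least one stop), so 3 is optimal.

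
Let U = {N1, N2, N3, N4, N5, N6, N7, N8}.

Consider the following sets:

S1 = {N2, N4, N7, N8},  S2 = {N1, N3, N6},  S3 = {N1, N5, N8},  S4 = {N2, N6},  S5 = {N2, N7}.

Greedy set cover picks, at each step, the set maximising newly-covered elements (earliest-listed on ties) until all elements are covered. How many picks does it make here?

Greedy: pick S1 (covers 4 new) → pick S2 (covers 3 new) → pick S3 (covers 1 new). Total picks: 3.

3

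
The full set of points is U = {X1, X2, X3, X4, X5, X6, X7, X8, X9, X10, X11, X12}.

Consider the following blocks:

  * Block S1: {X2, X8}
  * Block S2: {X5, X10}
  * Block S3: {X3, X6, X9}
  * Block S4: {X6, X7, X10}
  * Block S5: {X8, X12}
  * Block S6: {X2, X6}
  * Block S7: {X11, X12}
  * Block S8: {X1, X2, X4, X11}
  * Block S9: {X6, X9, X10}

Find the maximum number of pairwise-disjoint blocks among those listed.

4

S2, S3, S5, S8 are pairwise disjoint (S2={X5,X10}; S3={X3,X6,X9}; S5={X8,X12}; S8={X1,X2,X4,X11}).
Every remaining block overlaps one of these, and no 5 of the listed blocks are pairwise disjoint, so 4 is the maximum.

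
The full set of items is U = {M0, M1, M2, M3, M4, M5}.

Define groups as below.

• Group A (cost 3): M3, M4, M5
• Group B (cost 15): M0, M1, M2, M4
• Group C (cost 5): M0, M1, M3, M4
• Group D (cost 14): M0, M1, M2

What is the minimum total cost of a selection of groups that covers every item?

A, D together cover every item (A ∪ D = {M0, M1, M2, M3, M4, M5}); total cost 3 + 14 = 17.
The greedy pick A, C, D costs 22; no covering selection beats 17.

17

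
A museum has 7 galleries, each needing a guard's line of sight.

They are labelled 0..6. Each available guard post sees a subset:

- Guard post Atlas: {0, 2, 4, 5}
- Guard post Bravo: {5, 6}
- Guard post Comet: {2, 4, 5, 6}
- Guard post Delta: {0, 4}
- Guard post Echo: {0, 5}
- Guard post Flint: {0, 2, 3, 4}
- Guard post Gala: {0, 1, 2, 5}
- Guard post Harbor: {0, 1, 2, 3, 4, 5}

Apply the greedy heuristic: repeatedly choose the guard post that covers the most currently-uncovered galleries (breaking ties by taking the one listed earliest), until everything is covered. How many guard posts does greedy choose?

Greedy: pick Harbor (covers 6 new) → pick Bravo (covers 1 new). Total picks: 2.

2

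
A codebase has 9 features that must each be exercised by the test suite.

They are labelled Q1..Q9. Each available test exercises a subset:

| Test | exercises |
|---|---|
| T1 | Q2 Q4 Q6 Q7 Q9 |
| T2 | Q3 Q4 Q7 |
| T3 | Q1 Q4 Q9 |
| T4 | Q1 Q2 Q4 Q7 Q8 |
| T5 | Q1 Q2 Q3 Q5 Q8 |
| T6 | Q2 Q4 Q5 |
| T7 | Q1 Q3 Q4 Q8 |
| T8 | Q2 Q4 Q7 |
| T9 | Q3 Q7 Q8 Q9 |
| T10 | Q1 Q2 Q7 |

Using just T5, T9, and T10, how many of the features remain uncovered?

2

Union of T5, T9, T10 = {Q1, Q2, Q3, Q5, Q7, Q8, Q9}.
Not covered: Q4, Q6 — 2 features.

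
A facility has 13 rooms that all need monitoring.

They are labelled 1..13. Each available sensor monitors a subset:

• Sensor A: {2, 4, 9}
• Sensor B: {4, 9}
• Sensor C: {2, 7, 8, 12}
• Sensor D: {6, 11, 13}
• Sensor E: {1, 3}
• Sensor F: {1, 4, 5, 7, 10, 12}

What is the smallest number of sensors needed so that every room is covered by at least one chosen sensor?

Take {A, C, D, E, F}. Their union is {1, 2, 3, 4, 5, 6, 7, 8, 9, 10, 11, 12, 13}, which is all 13 rooms.
No 4 of the 6 sensors cover everything (all 15 combinations miss at least one room), so 5 is optimal.

5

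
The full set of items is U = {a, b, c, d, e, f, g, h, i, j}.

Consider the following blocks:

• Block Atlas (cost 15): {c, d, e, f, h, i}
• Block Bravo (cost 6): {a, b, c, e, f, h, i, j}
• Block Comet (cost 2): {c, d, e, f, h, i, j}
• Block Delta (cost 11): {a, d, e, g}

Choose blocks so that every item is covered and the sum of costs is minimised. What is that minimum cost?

Bravo, Delta together cover every item (Bravo ∪ Delta = {a, b, c, d, e, f, g, h, i, j}); total cost 6 + 11 = 17.
The greedy pick Comet, Bravo, Delta costs 19; no covering selection beats 17.

17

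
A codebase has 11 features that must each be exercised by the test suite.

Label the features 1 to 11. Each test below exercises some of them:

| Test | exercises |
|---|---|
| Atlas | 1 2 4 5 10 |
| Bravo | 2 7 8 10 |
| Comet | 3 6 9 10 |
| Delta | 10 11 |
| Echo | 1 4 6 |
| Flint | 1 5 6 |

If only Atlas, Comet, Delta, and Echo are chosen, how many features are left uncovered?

Union of Atlas, Comet, Delta, Echo = {1, 2, 3, 4, 5, 6, 9, 10, 11}.
Not covered: 7, 8 — 2 features.

2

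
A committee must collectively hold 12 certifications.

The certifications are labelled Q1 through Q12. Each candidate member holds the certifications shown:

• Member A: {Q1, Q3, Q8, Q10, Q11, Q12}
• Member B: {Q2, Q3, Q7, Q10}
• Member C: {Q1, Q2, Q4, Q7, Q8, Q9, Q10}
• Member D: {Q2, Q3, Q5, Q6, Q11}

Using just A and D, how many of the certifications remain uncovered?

Union of A, D = {Q1, Q2, Q3, Q5, Q6, Q8, Q10, Q11, Q12}.
Not covered: Q4, Q7, Q9 — 3 certifications.

3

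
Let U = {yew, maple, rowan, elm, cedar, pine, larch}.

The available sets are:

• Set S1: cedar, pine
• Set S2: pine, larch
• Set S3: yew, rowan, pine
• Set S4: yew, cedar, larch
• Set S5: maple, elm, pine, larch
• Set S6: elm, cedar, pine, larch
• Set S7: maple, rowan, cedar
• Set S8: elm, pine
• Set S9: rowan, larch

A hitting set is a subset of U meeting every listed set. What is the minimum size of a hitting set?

The 3 elements {rowan, pine, larch} hit every set.
No choice of 2 elements meets every set, so 3 is the minimum.

3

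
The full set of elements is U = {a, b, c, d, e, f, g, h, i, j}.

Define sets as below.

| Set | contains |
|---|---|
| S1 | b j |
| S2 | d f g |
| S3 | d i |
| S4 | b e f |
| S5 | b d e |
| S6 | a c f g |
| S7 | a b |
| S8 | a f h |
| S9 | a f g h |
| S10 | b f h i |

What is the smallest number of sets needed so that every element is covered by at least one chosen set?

4

S1 and S5 and S6 and S10 together: S1 ∪ S5 ∪ S6 ∪ S10 = {a, b, c, d, e, f, g, h, i, j} — every element is covered.
No 3 of the 10 sets cover everything (all 120 combinations miss at least one element), so 4 is optimal.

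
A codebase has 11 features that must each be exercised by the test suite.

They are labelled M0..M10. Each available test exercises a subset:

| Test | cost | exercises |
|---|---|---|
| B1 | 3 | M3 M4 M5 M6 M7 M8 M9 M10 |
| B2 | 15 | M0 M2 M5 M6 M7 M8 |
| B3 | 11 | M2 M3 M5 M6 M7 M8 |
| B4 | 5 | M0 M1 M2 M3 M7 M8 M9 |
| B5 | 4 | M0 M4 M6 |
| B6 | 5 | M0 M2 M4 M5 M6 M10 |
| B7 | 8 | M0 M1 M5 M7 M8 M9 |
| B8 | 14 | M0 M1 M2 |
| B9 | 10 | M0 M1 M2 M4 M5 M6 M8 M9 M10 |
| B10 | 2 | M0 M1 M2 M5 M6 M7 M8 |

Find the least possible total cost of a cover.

B1, B10 together cover every feature (B1 ∪ B10 = {M0, M1, M2, M3, M4, M5, M6, M7, M8, M9, M10}); total cost 3 + 2 = 5.
No covering selection has total cost below 5.

5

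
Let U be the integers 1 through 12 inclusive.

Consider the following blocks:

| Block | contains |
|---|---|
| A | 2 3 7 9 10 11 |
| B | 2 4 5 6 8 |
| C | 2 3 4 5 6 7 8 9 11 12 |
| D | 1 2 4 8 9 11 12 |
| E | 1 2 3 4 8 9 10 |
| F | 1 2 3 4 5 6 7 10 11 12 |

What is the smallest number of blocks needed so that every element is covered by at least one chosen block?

E and F cover everything between them: the union {1, 2, 3, 4, 5, 6, 7, 8, 9, 10, 11, 12} is all of U.
No single block has all 12 elements (the largest, C, has 10), so 2 is optimal.

2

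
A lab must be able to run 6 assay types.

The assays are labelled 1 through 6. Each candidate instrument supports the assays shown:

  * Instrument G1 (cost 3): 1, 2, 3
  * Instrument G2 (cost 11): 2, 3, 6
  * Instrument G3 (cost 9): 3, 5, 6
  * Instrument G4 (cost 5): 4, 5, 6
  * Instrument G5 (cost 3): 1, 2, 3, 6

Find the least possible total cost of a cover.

G4, G5 together cover every assay (G4 ∪ G5 = {1, 2, 3, 4, 5, 6}); total cost 5 + 3 = 8.
No covering selection has total cost below 8.

8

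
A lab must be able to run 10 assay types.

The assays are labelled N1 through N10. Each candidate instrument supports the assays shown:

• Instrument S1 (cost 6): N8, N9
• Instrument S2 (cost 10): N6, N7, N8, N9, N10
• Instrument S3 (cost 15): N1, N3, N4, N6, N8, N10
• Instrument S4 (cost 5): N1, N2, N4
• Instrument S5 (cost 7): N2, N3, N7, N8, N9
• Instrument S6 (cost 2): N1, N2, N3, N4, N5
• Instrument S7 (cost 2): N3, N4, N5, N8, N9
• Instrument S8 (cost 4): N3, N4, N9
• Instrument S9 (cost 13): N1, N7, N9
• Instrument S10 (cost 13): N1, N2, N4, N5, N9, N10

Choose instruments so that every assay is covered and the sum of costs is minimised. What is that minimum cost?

12

S2, S6 together cover every assay (S2 ∪ S6 = {N1, N2, N3, N4, N5, N6, N7, N8, N9, N10}); total cost 10 + 2 = 12.
The greedy pick S6, S7, S2 costs 14; no covering selection beats 12.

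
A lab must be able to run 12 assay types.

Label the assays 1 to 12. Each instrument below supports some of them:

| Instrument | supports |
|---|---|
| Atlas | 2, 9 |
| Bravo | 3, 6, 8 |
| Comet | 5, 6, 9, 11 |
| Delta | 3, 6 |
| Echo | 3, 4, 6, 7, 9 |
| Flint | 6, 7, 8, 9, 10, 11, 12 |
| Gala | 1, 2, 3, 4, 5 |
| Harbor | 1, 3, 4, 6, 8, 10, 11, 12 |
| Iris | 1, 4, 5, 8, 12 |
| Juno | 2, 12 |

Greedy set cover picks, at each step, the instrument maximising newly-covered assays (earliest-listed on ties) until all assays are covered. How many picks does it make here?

Greedy: pick Harbor (covers 8 new) → pick Atlas (covers 2 new) → pick Comet (covers 1 new) → pick Echo (covers 1 new). Total picks: 4.
(The true minimum cover uses only 2 instruments, so greedy is not optimal here.)

4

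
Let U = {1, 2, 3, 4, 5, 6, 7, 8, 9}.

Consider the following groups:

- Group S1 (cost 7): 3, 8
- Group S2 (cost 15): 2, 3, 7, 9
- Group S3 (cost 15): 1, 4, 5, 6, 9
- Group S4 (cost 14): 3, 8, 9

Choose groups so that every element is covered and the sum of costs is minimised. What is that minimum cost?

37

S1, S2, S3 together cover every element (S1 ∪ S2 ∪ S3 = {1, 2, 3, 4, 5, 6, 7, 8, 9}); total cost 7 + 15 + 15 = 37.
No covering selection has total cost below 37.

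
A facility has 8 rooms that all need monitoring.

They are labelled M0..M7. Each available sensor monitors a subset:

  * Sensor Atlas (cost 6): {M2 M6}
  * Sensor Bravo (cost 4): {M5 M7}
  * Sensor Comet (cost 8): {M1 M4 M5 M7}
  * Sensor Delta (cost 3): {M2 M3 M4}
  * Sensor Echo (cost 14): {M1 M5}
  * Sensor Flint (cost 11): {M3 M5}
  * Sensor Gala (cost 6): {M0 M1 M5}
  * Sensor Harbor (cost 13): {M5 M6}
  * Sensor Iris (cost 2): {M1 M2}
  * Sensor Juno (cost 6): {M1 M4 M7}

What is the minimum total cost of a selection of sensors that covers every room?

19

Atlas, Bravo, Delta, Gala together cover every room (Atlas ∪ Bravo ∪ Delta ∪ Gala = {M0, M1, M2, M3, M4, M5, M6, M7}); total cost 6 + 4 + 3 + 6 = 19.
The greedy pick Delta, Bravo, Iris, Atlas, Gala costs 21; no covering selection beats 19.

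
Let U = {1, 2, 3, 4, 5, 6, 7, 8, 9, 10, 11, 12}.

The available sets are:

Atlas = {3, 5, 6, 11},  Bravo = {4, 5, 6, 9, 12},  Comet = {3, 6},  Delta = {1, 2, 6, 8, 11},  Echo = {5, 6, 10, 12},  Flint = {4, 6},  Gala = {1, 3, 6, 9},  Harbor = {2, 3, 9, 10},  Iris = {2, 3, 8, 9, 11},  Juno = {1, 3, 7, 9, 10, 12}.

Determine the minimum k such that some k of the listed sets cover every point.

3

Bravo and Delta and Juno together: Bravo ∪ Delta ∪ Juno = {1, 2, 3, 4, 5, 6, 7, 8, 9, 10, 11, 12} — every point is covered.
Only Juno contains 7, so Juno is forced; the remaining 6 points need at least 2 more sets (each remaining set adds at most 4) — so at least 3 sets are needed, and 3 is optimal.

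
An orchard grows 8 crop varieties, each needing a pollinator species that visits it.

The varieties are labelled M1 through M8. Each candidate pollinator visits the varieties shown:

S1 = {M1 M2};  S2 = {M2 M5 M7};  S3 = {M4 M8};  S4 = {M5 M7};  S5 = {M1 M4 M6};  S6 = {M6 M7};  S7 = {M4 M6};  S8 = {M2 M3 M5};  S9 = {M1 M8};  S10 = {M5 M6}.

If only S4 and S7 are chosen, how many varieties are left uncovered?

4

Union of S4, S7 = {M4, M5, M6, M7}.
Not covered: M1, M2, M3, M8 — 4 varieties.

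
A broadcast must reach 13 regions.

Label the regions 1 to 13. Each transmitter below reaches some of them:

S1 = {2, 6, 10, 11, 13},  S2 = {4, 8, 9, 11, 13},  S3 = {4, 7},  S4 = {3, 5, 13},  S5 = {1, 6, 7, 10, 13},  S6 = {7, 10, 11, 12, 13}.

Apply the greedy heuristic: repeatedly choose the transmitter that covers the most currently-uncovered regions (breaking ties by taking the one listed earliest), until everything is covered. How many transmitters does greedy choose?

5

Greedy: pick S1 (covers 5 new) → pick S2 (covers 3 new) → pick S4 (covers 2 new) → pick S5 (covers 2 new) → pick S6 (covers 1 new). Total picks: 5.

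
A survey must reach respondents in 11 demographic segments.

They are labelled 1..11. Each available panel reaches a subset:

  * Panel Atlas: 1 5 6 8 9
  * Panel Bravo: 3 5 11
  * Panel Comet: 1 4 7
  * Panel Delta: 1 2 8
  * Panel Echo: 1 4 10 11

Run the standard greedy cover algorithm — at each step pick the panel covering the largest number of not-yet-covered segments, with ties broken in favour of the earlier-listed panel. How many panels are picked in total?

Greedy: pick Atlas (covers 5 new) → pick Echo (covers 3 new) → pick Bravo (covers 1 new) → pick Comet (covers 1 new) → pick Delta (covers 1 new). Total picks: 5.

5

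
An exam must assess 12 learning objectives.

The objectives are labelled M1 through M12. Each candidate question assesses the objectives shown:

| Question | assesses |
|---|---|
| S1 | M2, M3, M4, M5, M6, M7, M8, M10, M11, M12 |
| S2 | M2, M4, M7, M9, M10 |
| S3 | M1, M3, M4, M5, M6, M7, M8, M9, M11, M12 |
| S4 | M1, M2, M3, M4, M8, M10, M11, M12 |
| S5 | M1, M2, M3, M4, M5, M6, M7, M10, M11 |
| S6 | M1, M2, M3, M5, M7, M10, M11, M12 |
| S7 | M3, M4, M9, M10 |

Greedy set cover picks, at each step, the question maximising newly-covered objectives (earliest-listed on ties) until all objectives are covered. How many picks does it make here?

2

Greedy: pick S1 (covers 10 new) → pick S3 (covers 2 new). Total picks: 2.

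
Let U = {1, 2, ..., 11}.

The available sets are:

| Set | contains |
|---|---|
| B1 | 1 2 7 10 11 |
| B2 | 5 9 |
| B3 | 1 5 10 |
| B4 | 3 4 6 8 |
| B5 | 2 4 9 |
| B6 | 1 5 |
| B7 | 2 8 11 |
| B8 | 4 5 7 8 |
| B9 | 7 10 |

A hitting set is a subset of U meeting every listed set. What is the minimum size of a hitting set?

Take H = {2, 5, 8, 10}. Each listed set contains at least one of these, so H is a hitting set of size 4.
No choice of 3 items meets every set, so 4 is the minimum.

4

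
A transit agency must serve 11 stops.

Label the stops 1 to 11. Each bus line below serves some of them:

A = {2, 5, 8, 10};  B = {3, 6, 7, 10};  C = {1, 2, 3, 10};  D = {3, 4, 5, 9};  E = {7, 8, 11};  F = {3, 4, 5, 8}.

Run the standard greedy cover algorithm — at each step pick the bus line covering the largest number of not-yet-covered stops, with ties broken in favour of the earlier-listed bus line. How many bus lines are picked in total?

5

Greedy: pick A (covers 4 new) → pick B (covers 3 new) → pick D (covers 2 new) → pick C (covers 1 new) → pick E (covers 1 new). Total picks: 5.
(The true minimum cover uses only 4 bus lines, so greedy is not optimal here.)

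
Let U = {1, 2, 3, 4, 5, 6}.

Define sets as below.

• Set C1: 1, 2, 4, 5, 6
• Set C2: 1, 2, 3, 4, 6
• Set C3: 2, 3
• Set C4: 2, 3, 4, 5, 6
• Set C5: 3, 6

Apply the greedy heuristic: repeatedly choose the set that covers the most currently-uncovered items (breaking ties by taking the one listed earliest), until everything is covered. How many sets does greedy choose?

Greedy: pick C1 (covers 5 new) → pick C2 (covers 1 new). Total picks: 2.

2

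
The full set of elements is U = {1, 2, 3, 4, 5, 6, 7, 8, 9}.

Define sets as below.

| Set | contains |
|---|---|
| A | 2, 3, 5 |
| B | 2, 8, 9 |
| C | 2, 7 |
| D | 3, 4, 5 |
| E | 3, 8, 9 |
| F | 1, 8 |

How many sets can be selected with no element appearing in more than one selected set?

C, D, F are pairwise disjoint (C={2,7}; D={3,4,5}; F={1,8}).
Every remaining set overlaps one of these, and no 4 of the listed sets are pairwise disjoint, so 3 is the maximum.

3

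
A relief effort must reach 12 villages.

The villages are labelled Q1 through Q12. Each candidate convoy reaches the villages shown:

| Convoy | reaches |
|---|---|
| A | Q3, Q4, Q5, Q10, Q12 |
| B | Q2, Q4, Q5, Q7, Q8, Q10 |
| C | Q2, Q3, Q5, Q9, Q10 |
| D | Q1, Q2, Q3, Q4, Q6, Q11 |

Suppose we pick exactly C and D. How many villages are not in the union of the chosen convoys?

Union of C, D = {Q1, Q2, Q3, Q4, Q5, Q6, Q9, Q10, Q11}.
Not covered: Q7, Q8, Q12 — 3 villages.

3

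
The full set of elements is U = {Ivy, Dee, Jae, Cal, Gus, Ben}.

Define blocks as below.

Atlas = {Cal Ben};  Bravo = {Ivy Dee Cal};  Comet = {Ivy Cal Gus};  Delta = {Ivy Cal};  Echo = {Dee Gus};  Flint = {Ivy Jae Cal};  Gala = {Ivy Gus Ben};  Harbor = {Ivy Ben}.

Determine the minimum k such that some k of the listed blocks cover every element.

Take {Atlas, Echo, Flint}. Their union is {Ivy, Dee, Jae, Cal, Gus, Ben}, which is all 6 elements.
Only Flint contains Jae, so Flint is forced; the remaining 3 elements need at least 2 more blocks (each remaining block adds at most 2) — so at least 3 blocks are needed, and 3 is optimal.

3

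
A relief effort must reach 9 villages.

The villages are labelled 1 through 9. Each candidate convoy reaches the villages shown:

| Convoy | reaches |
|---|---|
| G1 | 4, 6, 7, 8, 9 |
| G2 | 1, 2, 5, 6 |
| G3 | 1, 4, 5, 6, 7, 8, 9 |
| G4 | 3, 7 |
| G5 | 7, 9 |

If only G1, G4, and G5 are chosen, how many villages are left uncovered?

Union of G1, G4, G5 = {3, 4, 6, 7, 8, 9}.
Not covered: 1, 2, 5 — 3 villages.

3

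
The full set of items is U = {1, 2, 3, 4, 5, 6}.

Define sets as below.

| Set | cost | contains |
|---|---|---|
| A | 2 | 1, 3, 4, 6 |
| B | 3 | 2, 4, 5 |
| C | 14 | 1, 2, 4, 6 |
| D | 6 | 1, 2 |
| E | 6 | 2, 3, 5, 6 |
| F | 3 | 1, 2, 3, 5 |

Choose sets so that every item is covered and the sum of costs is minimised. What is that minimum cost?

5

A, B together cover every item (A ∪ B = {1, 2, 3, 4, 5, 6}); total cost 2 + 3 = 5.
No covering selection has total cost below 5.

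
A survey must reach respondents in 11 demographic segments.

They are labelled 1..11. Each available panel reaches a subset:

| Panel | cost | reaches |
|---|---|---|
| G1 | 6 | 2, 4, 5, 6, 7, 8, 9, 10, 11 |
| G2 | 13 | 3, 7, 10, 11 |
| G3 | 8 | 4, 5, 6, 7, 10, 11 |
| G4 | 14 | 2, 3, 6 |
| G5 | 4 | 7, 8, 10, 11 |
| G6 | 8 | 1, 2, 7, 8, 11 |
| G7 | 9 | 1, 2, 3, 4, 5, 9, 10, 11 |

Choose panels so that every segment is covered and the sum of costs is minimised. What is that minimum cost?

G1, G7 together cover every segment (G1 ∪ G7 = {1, 2, 3, 4, 5, 6, 7, 8, 9, 10, 11}); total cost 6 + 9 = 15.
No covering selection has total cost below 15.

15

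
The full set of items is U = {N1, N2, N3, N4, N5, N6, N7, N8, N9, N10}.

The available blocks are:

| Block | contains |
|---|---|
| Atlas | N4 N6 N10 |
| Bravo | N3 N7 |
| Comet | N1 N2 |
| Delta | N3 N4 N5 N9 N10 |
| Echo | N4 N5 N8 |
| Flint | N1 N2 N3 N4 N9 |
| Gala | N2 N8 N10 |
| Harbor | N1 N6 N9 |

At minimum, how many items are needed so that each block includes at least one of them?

Take H = {N1, N2, N3, N4}. Each listed block contains at least one of these, so H is a hitting set of size 4.
No choice of 3 items meets every block, so 4 is the minimum.

4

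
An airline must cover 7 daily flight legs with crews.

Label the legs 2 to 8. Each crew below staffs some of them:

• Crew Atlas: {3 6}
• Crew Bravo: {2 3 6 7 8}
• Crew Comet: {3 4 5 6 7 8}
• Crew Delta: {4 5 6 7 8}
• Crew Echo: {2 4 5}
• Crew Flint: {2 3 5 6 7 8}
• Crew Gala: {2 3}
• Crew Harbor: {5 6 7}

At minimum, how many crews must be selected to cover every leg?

Bravo and Comet together: Bravo ∪ Comet = {2, 3, 4, 5, 6, 7, 8} — every leg is covered.
No single crew has all 7 legs (the largest, Comet, has 6), so 2 is optimal.

2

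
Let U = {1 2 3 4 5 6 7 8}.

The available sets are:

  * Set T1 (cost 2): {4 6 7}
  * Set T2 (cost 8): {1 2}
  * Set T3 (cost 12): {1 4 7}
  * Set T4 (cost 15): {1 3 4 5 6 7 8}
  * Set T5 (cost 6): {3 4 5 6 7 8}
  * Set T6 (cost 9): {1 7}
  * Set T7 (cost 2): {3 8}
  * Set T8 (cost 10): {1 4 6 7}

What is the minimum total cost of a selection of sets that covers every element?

14

T2, T5 together cover every element (T2 ∪ T5 = {1, 2, 3, 4, 5, 6, 7, 8}); total cost 8 + 6 = 14.
The greedy pick T1, T7, T2, T5 costs 18; no covering selection beats 14.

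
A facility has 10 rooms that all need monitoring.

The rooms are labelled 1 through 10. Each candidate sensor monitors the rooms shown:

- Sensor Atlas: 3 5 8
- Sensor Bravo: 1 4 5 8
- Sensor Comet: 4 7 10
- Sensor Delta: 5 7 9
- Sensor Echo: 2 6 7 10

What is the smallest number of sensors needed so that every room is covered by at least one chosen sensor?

4

Atlas and Bravo and Delta and Echo together: Atlas ∪ Bravo ∪ Delta ∪ Echo = {1, 2, 3, 4, 5, 6, 7, 8, 9, 10} — every room is covered.
Only Delta contains 9, so Delta is forced; the remaining 7 rooms need at least 3 more sensors (each remaining sensor adds at most 3) — so at least 4 sensors are needed, and 4 is optimal.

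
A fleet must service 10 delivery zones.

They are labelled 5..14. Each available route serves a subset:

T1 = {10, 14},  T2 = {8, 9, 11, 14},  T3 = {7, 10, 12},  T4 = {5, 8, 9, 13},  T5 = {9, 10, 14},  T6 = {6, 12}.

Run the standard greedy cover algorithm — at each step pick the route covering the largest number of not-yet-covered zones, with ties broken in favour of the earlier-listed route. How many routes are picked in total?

4

Greedy: pick T2 (covers 4 new) → pick T3 (covers 3 new) → pick T4 (covers 2 new) → pick T6 (covers 1 new). Total picks: 4.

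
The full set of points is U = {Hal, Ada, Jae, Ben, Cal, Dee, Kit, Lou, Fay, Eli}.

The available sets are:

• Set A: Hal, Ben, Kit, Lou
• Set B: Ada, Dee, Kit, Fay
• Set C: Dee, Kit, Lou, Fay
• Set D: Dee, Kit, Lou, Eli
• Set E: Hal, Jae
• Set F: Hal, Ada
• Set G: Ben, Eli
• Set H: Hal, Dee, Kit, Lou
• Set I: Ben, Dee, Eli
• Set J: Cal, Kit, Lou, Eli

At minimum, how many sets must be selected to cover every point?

4

B, E, G, and J cover everything between them: the union {Hal, Ada, Jae, Ben, Cal, Dee, Kit, Lou, Fay, Eli} is all of U.
No 3 of the 10 sets cover everything (all 120 combinations miss at least one point), so 4 is optimal.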